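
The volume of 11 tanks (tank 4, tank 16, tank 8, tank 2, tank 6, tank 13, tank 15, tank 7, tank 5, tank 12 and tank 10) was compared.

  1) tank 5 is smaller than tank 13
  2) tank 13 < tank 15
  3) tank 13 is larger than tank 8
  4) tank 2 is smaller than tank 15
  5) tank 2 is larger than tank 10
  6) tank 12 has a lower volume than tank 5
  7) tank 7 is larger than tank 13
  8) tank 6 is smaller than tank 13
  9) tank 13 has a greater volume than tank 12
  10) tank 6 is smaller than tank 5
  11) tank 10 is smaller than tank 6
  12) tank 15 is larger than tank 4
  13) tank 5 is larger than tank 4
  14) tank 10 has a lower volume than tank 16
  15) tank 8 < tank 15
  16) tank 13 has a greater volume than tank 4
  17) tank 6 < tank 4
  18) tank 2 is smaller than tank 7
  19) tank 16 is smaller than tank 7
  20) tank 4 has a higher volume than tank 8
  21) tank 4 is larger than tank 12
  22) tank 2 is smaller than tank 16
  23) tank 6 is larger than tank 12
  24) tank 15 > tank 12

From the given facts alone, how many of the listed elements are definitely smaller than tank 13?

Directly below tank 13: tank 12, tank 8, tank 6, tank 4, tank 5.
One step further: tank 10 (6 so far).
No other element is forced below tank 13 by the given relations, so the count is 6.

6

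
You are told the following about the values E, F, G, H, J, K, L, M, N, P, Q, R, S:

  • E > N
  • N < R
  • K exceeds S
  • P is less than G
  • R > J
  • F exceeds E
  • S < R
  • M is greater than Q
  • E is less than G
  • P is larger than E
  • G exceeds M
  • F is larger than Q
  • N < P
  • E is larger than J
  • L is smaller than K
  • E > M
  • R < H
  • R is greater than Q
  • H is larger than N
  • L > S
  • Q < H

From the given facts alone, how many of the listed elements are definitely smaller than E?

4

Directly below E: J, N, M.
One step further: Q (4 so far).
No other element is forced below E by the given relations, so the count is 4.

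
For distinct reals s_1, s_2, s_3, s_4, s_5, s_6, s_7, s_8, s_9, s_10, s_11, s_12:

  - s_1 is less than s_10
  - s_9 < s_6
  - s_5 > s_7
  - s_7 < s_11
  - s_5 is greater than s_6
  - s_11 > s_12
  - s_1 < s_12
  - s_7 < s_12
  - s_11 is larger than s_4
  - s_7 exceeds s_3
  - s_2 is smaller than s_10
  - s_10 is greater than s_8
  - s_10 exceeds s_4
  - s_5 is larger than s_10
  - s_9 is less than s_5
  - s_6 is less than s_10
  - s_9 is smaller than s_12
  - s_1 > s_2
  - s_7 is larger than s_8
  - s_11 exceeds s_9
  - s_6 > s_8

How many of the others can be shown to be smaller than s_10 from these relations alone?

The elements the relations force below s_10 are s_8, s_2, s_9, s_6, s_1, s_4 — no chain reaches any other.
That is 6.

6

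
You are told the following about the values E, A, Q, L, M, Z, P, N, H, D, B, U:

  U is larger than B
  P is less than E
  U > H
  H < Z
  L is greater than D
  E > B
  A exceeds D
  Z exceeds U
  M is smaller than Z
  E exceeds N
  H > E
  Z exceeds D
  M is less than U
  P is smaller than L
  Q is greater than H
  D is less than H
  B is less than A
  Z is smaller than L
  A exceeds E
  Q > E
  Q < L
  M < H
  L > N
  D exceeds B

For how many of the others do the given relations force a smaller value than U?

7

The elements the relations force below U are P, B, N, D, M, E, H — no chain reaches any other.
That is 7.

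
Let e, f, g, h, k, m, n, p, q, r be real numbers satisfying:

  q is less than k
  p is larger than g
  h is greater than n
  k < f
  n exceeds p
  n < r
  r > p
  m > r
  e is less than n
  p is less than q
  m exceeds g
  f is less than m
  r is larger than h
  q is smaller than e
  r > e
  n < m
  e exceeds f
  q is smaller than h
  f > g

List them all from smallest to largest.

g < p < q < k < f < e < n < h < r < m

Nothing is placed below g, so it is least; from there g < p; p < q; q < k; k < f; f < e; e < n; n < h; h < r; r < m, each given directly.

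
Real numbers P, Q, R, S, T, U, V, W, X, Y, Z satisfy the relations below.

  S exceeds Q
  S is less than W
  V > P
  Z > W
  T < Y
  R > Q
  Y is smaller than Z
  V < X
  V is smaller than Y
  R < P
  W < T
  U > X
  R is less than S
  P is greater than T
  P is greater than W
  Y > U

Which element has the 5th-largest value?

Piecing the relations together gives one ordering: Q < R < S < W < T < P < V < X < U < Y < Z.
Counting 5 from the largest end gives V.

V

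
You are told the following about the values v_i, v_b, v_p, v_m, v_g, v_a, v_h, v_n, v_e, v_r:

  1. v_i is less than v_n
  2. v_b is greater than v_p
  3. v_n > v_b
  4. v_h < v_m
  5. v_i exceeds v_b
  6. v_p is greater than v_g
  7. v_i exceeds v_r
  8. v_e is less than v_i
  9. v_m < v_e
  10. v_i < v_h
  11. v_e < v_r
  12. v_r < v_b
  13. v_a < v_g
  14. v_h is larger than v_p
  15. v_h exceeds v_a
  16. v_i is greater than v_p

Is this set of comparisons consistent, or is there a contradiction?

Chaining the given relations yields v_h < v_m < v_e < v_r < v_b < v_i, so v_h < v_i. But one relation states v_i < v_h. These cannot both hold.

inconsistent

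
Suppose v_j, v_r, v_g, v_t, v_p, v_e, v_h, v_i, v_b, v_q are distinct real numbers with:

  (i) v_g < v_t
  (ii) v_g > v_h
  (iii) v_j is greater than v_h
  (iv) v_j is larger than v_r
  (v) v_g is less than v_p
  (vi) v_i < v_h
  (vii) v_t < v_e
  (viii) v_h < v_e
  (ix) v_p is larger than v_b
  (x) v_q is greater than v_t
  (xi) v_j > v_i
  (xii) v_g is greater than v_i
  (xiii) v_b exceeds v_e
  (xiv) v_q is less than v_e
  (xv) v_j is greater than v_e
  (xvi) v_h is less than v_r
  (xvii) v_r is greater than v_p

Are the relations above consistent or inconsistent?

consistent

Every relation is compatible with v_i < v_h < v_g < v_t < v_q < v_e < v_b < v_p < v_r < v_j; the set is consistent.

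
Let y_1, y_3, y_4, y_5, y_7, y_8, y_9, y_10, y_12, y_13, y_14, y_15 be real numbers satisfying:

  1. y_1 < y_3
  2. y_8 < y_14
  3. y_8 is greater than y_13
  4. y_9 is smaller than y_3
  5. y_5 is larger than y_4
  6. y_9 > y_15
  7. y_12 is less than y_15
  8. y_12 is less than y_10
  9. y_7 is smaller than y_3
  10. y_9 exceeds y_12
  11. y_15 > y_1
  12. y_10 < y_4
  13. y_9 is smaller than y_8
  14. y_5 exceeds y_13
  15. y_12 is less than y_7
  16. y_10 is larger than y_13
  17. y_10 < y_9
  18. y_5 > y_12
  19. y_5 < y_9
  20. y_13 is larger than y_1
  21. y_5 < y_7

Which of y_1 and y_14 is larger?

y_14

y_1 < y_13 < y_10 < y_4 < y_5 < y_9 < y_8 < y_14, by transitivity through y_13, y_10, y_4, y_5, y_9, y_8.
So y_1 < y_14; y_14 is the larger of the two.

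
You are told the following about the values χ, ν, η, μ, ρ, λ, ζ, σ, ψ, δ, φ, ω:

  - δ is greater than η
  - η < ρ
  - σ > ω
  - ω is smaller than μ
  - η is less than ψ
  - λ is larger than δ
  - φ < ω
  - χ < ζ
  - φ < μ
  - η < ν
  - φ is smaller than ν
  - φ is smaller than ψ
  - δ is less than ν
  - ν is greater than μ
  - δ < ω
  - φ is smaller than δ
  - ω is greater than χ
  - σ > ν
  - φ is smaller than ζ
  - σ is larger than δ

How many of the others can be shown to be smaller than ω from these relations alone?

4

Directly below ω: φ, δ, χ.
One step further: η (4 so far).
Nothing else is reachable below ω; 4 in all.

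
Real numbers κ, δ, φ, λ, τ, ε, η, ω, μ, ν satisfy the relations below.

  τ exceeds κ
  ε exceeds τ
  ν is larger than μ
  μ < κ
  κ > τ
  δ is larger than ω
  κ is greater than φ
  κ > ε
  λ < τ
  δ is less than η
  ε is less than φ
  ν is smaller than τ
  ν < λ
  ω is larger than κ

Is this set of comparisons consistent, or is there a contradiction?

We have κ < τ stated directly, yet also τ < ε < φ < κ by chaining the others — so τ < κ. Contradiction.

inconsistent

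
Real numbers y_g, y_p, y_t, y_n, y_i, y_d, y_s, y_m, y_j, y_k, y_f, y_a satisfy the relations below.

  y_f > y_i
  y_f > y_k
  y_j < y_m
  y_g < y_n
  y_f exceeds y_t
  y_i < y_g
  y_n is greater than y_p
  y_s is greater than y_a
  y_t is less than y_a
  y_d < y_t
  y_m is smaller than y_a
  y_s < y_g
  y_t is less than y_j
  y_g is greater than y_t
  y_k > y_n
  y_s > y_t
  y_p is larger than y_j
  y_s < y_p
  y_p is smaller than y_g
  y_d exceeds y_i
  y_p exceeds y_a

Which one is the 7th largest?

The consecutive relations fix a unique order: y_i < y_d < y_t < y_j < y_m < y_a < y_s < y_p < y_g < y_n < y_k < y_f.
Counting 7 from the largest end gives y_a.

y_a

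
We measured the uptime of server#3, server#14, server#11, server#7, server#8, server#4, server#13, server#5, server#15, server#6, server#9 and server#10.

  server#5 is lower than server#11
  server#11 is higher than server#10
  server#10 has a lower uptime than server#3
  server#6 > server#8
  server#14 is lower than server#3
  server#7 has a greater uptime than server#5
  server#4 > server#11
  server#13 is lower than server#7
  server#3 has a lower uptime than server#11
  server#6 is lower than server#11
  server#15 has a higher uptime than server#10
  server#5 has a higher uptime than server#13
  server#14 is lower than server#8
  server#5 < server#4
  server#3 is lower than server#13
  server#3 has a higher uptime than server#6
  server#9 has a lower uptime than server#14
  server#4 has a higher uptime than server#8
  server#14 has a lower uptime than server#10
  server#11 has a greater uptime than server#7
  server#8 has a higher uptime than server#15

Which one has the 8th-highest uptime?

Chaining the given pairs: server#9 < server#14 < server#10 < server#15 < server#8 < server#6 < server#3 < server#13 < server#5 < server#7 < server#11 < server#4.
The 8th largest is server#8.

server#8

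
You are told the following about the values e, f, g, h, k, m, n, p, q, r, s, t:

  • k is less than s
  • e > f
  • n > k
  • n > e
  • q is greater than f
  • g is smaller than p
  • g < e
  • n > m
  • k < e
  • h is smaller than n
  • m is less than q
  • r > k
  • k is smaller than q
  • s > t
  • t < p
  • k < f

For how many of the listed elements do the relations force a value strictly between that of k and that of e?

Chaining upward from k reaches: f, s, r, q, n.
Chaining downward from e reaches: f, g.
Strictly between k and e are those in both lists: f — 1 element.

1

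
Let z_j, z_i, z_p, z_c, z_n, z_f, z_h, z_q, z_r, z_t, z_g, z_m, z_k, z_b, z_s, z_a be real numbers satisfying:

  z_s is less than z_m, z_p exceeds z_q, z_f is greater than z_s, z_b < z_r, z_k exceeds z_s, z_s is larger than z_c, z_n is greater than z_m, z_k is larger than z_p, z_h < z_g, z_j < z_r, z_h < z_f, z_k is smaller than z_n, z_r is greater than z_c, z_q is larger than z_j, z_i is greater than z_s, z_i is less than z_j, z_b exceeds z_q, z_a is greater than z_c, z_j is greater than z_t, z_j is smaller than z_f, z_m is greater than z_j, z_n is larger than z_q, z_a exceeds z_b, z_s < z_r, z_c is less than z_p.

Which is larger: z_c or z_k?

z_k

Following the relations from z_c: z_c < z_s < z_i < z_j < z_q < z_p < z_k.
So z_c < z_k; z_k is the larger of the two.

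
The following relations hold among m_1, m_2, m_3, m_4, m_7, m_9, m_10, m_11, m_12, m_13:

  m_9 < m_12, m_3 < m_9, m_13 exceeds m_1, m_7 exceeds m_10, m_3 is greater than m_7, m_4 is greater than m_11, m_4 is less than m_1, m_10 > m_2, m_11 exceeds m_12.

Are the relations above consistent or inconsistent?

Every relation is compatible with m_2 < m_10 < m_7 < m_3 < m_9 < m_12 < m_11 < m_4 < m_1 < m_13; the set is consistent.

consistent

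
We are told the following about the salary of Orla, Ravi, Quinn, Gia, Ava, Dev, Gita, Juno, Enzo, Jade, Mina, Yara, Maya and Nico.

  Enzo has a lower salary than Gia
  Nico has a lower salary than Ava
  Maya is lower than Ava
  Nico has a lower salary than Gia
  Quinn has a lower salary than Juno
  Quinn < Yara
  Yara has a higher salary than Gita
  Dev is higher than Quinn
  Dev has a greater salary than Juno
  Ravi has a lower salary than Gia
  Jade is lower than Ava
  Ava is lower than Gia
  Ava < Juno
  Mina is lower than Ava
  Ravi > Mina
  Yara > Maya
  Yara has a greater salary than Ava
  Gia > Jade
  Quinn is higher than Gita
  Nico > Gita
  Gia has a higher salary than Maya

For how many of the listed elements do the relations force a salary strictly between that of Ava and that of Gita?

1

The relations place Gita below Ava. An element lies strictly between them when it is forced above Gita and also forced below Ava.
Above Gita: {Nico, Quinn, Gia, Yara, Juno, Dev}. Below Ava: {Mina, Jade, Maya, Nico}.
Intersection: {Nico} — 1.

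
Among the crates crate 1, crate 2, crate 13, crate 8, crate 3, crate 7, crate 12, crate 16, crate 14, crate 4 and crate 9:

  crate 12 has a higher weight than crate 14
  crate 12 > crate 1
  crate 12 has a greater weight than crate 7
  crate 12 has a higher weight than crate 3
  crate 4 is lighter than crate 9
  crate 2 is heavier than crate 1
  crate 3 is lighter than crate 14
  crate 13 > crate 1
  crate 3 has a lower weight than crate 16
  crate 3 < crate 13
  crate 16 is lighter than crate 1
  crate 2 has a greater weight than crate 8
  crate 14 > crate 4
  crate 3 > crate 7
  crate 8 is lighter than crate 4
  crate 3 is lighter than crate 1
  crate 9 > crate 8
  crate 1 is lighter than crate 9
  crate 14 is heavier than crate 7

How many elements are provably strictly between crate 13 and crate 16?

The relations place crate 16 below crate 13. An element lies strictly between them when it is forced above crate 16 and also forced below crate 13.
Above crate 16: {crate 1, crate 2, crate 12, crate 9}. Below crate 13: {crate 7, crate 3, crate 1}.
Intersection: {crate 1} — 1.

1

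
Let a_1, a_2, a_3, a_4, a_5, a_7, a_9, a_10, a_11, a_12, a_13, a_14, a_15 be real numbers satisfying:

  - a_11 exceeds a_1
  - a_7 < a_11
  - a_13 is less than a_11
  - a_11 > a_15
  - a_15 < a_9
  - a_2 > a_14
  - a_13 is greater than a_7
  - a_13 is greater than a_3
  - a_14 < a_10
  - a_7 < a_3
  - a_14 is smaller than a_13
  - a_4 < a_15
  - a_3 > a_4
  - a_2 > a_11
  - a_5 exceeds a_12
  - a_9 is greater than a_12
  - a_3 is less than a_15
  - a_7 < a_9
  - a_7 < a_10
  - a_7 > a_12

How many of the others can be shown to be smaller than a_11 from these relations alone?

From a_11 the given relations immediately reach a_7, a_1, a_15, a_13.
From those, a_12, a_4, a_14, a_3 — 8 in total.
No other element is forced below a_11 by the given relations, so the count is 8.

8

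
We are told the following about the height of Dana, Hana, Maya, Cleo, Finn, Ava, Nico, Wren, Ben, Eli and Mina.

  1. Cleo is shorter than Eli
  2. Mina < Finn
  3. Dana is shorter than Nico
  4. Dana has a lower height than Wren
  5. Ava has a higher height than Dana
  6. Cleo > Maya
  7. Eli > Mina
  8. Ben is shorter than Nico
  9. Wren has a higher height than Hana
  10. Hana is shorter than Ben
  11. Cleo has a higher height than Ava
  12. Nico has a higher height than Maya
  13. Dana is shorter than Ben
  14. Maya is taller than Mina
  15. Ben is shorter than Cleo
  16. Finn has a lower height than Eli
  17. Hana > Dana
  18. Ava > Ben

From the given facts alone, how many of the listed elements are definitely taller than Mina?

5

The elements the relations force above Mina are Maya, Cleo, Finn, Eli, Nico — no chain reaches any other.
That is 5.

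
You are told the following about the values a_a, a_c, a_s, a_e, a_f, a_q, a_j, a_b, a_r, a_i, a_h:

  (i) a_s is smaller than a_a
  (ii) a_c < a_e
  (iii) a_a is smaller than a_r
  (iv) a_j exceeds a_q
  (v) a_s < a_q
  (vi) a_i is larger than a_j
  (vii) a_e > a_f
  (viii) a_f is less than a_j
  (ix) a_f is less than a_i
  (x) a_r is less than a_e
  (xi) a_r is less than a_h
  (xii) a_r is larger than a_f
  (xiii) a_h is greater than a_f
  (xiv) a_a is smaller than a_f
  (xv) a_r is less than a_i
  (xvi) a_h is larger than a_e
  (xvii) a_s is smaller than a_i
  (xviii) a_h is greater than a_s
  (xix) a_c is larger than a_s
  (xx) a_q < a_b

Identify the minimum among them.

a_q is not least since a_s < a_q; a_a is not least since a_s < a_a; a_c is not least since a_s < a_c; a_f is not least since a_a < a_f; a_r is not least since a_a < a_r; a_j is not least since a_f < a_j; a_e is not least since a_c < a_e; a_h is not least since a_s < a_h; a_b is not least since a_q < a_b; a_i is not least since a_r < a_i.
Only a_s has nothing below it, so a_s is the minimum.

a_s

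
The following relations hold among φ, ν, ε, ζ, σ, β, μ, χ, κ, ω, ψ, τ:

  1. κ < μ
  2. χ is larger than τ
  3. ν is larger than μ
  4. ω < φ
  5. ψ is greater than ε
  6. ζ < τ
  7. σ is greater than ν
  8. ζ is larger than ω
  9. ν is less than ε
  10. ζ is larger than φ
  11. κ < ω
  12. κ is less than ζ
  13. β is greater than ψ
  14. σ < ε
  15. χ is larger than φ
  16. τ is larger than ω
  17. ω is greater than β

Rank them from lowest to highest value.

Each adjacent pair is fixed by a given relation: κ < μ; μ < ν; ν < σ; σ < ε; ε < ψ; ψ < β; β < ω; ω < φ; φ < ζ; ζ < τ; τ < χ. Chaining them end to end gives the full order.

κ < μ < ν < σ < ε < ψ < β < ω < φ < ζ < τ < χ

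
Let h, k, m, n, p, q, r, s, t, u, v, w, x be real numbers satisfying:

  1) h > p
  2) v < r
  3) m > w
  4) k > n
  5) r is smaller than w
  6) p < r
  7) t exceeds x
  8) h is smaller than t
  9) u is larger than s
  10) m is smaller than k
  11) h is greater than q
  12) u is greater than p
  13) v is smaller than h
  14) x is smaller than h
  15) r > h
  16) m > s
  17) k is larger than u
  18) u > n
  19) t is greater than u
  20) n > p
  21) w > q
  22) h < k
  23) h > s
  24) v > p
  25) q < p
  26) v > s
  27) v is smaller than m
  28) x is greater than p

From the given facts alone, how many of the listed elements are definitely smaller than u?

4

Directly below u: s, p, n.
One step further: q (4 so far).
Nothing else is reachable below u; 4 in all.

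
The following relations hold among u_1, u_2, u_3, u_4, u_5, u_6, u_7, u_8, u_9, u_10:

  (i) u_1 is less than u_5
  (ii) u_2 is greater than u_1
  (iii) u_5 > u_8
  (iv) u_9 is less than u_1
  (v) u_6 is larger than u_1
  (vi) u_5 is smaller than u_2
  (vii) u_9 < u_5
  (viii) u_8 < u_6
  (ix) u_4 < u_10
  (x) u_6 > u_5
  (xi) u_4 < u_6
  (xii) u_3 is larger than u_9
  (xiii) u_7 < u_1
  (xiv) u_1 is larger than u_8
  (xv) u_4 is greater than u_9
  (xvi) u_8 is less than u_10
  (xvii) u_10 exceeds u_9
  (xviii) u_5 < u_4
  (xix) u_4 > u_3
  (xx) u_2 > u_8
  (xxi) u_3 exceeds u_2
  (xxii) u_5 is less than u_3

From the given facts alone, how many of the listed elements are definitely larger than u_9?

7

From u_9 the given relations immediately reach u_1, u_5, u_3, u_4, u_10.
From those, u_2, u_6 — 7 in total.
Nothing else is reachable above u_9; 7 in all.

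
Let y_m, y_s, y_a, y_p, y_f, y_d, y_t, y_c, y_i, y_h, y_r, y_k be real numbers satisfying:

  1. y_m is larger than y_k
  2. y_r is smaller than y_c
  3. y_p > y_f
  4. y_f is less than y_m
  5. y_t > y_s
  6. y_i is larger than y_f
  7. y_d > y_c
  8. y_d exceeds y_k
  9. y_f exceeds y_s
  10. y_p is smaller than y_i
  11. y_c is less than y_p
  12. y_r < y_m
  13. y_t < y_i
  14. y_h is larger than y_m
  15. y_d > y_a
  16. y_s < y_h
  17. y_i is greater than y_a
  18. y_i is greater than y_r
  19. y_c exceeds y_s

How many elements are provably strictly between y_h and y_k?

Chaining upward from y_k reaches: y_m, y_d.
Chaining downward from y_h reaches: y_s, y_r, y_f, y_m.
Strictly between y_k and y_h are those in both lists: y_m — 1 element.

1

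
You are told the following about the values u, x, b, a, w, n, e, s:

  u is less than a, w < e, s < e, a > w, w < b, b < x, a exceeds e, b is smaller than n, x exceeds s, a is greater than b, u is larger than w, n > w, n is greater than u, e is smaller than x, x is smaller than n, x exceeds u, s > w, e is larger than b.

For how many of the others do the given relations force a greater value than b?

4

From b the given relations immediately reach e, x, n, a.
No other element is forced above b by the given relations, so the count is 4.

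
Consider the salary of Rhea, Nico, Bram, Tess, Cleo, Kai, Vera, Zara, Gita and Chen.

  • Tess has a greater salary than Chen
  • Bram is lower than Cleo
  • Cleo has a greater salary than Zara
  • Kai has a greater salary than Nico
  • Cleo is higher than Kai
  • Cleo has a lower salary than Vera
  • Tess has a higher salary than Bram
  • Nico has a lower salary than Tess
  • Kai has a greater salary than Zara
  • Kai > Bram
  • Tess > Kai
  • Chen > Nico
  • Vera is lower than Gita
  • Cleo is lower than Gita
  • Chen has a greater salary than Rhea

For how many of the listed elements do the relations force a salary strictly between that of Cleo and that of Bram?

1

Chaining upward from Bram reaches: Kai, Vera, Tess, Gita.
Chaining downward from Cleo reaches: Zara, Nico, Kai.
Strictly between Bram and Cleo are those in both lists: Kai — 1 element.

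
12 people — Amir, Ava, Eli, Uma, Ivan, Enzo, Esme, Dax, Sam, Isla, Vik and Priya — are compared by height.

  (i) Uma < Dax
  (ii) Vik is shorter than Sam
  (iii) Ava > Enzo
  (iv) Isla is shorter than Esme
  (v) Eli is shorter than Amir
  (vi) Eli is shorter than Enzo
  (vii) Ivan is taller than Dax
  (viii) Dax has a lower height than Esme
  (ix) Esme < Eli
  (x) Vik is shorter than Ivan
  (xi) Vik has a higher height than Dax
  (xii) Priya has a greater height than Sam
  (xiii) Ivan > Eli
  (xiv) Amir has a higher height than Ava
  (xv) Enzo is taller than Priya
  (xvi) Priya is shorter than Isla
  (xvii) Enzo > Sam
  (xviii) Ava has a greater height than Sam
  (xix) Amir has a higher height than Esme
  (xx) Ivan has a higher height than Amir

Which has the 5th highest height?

Eli

The consecutive relations fix a unique order: Uma < Dax < Vik < Sam < Priya < Isla < Esme < Eli < Enzo < Ava < Amir < Ivan.
Counting 5 from the largest end gives Eli.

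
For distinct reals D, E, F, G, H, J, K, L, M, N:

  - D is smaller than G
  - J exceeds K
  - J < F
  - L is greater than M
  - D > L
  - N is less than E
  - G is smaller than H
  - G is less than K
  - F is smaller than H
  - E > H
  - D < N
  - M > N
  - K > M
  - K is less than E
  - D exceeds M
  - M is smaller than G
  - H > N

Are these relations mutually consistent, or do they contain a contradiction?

We have D < N stated directly, yet also N < M < L < D by chaining the others — so N < D. Contradiction.

inconsistent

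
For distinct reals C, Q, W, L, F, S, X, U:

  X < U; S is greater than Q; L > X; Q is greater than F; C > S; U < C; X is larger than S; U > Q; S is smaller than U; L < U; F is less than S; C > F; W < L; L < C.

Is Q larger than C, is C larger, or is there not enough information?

C

Q < S and S < X give Q < X.
Then X < L extends the chain to L.
With L < U: Q < S < X < L < U.
With U < C: Q < S < X < L < U < C.
So C is larger.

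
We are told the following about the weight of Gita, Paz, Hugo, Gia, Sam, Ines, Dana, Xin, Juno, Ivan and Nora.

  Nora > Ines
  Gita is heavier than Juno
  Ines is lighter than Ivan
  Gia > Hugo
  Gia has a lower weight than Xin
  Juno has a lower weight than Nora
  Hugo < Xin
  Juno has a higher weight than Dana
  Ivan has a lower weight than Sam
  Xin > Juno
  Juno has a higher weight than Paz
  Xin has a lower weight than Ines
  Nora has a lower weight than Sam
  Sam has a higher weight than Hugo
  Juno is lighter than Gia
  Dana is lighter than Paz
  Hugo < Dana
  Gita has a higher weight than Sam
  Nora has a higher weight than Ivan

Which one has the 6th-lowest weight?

Xin

Piecing the relations together gives one ordering: Hugo < Dana < Paz < Juno < Gia < Xin < Ines < Ivan < Nora < Sam < Gita.
The 6th smallest is Xin.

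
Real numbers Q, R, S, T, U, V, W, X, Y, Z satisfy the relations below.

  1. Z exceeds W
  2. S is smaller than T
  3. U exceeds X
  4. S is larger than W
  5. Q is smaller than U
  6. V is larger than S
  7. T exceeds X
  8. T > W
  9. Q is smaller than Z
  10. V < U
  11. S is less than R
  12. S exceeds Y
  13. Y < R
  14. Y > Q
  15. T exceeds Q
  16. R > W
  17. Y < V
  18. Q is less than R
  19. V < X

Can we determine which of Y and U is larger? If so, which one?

U

Chaining the given relations: Y < S < V < X < U.
So U is larger.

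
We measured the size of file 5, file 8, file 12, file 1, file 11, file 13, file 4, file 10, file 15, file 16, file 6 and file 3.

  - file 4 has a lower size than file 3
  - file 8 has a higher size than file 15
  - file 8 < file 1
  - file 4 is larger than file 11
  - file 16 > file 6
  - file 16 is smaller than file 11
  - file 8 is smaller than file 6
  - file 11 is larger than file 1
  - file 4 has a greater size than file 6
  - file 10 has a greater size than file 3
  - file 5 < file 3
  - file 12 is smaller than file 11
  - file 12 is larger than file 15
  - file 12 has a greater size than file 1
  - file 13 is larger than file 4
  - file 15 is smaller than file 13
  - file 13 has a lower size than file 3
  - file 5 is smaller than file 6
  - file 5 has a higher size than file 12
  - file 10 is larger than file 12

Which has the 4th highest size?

file 4

The consecutive relations fix a unique order: file 15 < file 8 < file 1 < file 12 < file 5 < file 6 < file 16 < file 11 < file 4 < file 13 < file 3 < file 10.
Counting 4 from the largest end gives file 4.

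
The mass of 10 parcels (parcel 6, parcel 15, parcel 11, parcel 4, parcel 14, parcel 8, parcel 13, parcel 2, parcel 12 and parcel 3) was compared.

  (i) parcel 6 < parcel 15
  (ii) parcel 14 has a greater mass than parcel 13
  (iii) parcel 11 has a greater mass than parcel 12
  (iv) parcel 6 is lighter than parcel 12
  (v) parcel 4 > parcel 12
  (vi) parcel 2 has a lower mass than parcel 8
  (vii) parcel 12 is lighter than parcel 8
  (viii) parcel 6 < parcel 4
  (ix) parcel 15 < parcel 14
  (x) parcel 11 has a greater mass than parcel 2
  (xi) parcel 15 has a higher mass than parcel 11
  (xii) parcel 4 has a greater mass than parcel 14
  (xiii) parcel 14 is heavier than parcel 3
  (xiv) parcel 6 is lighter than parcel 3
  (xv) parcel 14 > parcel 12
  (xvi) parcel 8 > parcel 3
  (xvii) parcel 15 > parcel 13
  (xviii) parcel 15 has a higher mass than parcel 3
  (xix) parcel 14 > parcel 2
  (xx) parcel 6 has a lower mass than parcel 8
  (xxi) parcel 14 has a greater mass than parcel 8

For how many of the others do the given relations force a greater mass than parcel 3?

4

Directly above parcel 3: parcel 8, parcel 15, parcel 14.
One step further: parcel 4 (4 so far).
Nothing else is reachable above parcel 3; 4 in all.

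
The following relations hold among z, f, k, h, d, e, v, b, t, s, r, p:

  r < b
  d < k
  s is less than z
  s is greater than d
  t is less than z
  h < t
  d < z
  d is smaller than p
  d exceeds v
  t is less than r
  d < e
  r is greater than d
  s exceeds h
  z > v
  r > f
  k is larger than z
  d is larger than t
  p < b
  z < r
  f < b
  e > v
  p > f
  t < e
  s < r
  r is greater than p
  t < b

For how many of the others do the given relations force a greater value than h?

9

From h the given relations immediately reach t, s.
From those, d, z, e, r, b — 7 in total.
From those, k, p — 9 in total.
Nothing else is reachable above h; 9 in all.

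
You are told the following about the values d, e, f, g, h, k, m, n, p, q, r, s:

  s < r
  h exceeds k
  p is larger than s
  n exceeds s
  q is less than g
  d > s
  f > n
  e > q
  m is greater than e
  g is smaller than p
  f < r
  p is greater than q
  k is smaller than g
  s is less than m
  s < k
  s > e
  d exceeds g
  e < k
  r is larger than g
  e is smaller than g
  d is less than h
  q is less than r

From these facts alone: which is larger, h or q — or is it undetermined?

Following the relations from q: q < e < s < k < g < d < h.
So h is larger.

h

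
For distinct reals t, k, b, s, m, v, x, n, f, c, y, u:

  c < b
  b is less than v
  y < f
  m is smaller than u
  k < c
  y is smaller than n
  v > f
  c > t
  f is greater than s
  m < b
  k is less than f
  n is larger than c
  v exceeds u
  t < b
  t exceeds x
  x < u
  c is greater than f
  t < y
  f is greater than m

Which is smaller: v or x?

Link the given pairs in sequence: x < t; t < y; y < f; f < c; c < b; b < v.
Together: x < t < y < f < c < b < v.
So x < v; x is the smaller of the two.

x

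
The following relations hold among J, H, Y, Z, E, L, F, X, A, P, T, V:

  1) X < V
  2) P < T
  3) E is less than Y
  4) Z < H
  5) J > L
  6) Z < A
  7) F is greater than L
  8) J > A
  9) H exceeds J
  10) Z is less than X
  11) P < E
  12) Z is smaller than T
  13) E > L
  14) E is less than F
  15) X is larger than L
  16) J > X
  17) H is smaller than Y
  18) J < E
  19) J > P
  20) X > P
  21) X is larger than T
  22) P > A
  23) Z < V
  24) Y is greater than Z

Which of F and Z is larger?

Chaining the given relations: Z < A < P < T < X < J < E < F.
So Z < F; F is the larger of the two.

F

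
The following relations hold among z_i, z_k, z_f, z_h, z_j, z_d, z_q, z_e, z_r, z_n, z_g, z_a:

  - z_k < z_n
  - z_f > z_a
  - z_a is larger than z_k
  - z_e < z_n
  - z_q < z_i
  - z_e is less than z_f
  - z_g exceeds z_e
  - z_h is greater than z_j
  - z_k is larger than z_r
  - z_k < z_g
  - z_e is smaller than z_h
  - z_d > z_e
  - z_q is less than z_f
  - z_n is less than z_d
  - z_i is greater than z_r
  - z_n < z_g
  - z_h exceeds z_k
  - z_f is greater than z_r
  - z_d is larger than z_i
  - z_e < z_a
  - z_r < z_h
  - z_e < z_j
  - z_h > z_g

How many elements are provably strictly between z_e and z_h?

3

The relations place z_e below z_h. An element lies strictly between them when it is forced above z_e and also forced below z_h.
Above z_e: {z_n, z_g, z_j, z_a, z_f, z_d}. Below z_h: {z_r, z_k, z_n, z_g, z_j}.
Intersection: {z_n, z_g, z_j} — 3.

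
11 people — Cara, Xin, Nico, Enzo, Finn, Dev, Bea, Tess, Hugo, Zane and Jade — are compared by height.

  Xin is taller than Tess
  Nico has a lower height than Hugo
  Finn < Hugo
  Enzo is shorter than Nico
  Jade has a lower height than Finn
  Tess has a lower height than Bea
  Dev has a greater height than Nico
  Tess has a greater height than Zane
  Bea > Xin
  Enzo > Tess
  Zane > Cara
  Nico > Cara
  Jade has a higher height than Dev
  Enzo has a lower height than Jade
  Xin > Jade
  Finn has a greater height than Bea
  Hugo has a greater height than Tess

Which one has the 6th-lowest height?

Dev

Piecing the relations together gives one ordering: Cara < Zane < Tess < Enzo < Nico < Dev < Jade < Xin < Bea < Finn < Hugo.
Counting 6 from the smallest end gives Dev.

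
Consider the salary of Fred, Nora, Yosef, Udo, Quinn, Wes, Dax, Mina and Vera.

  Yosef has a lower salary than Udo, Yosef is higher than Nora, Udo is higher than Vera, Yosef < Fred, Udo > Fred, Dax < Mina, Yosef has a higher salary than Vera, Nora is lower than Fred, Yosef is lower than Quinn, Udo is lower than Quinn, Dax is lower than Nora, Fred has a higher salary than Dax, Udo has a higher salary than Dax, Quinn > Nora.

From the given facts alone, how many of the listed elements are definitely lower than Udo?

5

Directly below Udo: Dax, Vera, Yosef, Fred.
One step further: Nora (5 so far).
Nothing else is reachable below Udo; 5 in all.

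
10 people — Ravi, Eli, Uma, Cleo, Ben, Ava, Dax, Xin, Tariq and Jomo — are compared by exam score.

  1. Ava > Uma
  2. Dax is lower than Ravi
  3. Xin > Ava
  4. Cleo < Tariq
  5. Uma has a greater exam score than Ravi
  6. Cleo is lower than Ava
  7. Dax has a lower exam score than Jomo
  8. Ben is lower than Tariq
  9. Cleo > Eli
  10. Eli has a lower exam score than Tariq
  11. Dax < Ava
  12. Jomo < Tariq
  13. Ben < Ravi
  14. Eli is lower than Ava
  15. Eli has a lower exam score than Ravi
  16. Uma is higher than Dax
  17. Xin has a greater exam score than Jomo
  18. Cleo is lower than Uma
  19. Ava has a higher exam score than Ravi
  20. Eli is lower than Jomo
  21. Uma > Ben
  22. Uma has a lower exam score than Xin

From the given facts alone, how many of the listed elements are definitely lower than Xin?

8

From Xin the given relations immediately reach Jomo, Uma, Ava.
From those, Eli, Dax, Cleo, Ben, Ravi — 8 in total.
No other element is forced below Xin by the given relations, so the count is 8.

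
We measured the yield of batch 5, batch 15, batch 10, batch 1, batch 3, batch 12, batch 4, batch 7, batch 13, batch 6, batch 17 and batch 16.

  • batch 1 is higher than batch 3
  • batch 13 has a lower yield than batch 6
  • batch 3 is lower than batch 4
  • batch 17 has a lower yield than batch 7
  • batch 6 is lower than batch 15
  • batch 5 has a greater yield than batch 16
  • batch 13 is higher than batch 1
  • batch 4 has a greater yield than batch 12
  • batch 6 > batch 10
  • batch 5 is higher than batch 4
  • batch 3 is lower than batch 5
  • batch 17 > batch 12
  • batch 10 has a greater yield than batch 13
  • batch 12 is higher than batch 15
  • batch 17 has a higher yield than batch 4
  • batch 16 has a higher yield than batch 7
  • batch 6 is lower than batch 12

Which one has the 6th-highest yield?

Piecing the relations together gives one ordering: batch 3 < batch 1 < batch 13 < batch 10 < batch 6 < batch 15 < batch 12 < batch 4 < batch 17 < batch 7 < batch 16 < batch 5.
The 6th largest is batch 12.

batch 12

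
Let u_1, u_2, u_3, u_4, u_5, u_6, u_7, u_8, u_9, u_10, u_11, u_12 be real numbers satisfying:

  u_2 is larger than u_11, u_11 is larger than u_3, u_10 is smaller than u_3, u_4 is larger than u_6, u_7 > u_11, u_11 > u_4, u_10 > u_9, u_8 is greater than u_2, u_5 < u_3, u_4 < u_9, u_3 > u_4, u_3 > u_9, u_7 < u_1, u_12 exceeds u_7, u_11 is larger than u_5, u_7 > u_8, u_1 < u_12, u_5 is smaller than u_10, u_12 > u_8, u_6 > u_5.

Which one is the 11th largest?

u_6

Piecing the relations together gives one ordering: u_5 < u_6 < u_4 < u_9 < u_10 < u_3 < u_11 < u_2 < u_8 < u_7 < u_1 < u_12.
The 11th largest is u_6.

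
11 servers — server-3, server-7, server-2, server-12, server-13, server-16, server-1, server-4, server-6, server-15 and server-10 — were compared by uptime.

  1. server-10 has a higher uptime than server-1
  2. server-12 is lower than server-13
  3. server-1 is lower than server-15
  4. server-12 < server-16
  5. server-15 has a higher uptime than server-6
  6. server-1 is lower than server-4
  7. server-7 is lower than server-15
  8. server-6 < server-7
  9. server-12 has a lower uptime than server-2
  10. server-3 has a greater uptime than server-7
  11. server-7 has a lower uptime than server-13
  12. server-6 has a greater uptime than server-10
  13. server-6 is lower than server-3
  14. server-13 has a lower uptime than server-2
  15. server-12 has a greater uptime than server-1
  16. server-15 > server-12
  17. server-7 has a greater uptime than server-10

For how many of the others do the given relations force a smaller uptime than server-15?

The elements the relations force below server-15 are server-1, server-10, server-12, server-6, server-7 — no chain reaches any other.
That is 5.

5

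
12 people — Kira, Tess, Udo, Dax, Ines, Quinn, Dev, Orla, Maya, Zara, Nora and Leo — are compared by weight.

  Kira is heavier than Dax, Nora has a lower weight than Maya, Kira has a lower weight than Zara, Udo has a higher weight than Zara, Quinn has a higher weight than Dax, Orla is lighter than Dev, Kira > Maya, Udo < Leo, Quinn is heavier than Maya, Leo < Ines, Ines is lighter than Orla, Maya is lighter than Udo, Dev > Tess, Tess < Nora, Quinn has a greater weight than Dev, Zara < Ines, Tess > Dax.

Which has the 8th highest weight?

Kira

The consecutive relations fix a unique order: Dax < Tess < Nora < Maya < Kira < Zara < Udo < Leo < Ines < Orla < Dev < Quinn.
The 8th largest is Kira.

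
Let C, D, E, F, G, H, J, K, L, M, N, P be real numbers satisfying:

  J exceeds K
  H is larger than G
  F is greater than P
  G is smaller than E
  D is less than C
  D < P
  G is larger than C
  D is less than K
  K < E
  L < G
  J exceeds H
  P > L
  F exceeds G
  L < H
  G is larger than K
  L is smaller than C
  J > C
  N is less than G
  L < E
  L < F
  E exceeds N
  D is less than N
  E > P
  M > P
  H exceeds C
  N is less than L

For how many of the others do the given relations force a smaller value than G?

5

The elements the relations force below G are D, N, K, L, C — no chain reaches any other.
That is 5.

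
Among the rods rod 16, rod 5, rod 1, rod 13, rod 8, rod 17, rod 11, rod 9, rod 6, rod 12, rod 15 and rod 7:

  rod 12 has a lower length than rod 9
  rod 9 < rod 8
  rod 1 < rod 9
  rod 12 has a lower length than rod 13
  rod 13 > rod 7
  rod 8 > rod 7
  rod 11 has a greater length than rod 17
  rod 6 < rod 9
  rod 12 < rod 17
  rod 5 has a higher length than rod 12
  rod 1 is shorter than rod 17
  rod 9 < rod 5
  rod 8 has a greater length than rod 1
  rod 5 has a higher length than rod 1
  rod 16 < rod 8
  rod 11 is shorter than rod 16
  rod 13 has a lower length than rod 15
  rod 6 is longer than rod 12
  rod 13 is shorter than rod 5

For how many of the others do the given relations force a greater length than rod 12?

From rod 12 the given relations immediately reach rod 17, rod 6, rod 13, rod 9, rod 5.
From those, rod 11, rod 15, rod 8 — 8 in total.
From those, rod 16 — 9 in total.
Nothing else is reachable above rod 12; 9 in all.

9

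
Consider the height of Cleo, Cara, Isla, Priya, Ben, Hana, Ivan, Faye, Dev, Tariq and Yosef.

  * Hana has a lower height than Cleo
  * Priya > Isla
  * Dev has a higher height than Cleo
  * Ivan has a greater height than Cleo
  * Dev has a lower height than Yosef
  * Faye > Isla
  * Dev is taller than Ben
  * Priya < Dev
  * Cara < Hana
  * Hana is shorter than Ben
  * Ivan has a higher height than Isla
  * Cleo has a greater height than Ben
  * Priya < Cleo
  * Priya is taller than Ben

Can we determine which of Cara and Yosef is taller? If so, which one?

Yosef

Cara < Hana < Ben < Cleo < Dev < Yosef, by transitivity through Hana, Ben, Cleo, Dev.
So Yosef is taller.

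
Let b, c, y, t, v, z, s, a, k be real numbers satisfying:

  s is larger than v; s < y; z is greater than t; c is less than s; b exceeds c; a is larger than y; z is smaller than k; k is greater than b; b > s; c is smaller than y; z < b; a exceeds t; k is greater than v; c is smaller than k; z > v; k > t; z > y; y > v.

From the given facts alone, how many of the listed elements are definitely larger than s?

From s the given relations immediately reach y, b.
From those, z, a, k — 5 in total.
No other element is forced above s by the given relations, so the count is 5.

5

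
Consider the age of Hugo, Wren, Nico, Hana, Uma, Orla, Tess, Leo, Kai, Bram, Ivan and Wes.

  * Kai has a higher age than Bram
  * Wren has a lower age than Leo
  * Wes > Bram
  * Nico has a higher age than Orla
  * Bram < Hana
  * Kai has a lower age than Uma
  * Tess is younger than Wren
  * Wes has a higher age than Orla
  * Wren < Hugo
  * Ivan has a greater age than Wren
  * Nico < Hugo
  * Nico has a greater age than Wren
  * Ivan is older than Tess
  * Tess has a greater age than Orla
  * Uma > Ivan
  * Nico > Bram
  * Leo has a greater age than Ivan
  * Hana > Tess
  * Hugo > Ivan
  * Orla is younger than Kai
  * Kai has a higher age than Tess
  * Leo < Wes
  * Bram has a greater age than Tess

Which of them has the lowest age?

Orla

Tess is not least since Orla < Tess; Bram is not least since Tess < Bram; Kai is not least since Tess < Kai; Wren is not least since Tess < Wren; Hana is not least since Bram < Hana; Ivan is not least since Wren < Ivan; Nico is not least since Orla < Nico; Leo is not least since Ivan < Leo; Hugo is not least since Wren < Hugo; Wes is not least since Orla < Wes; Uma is not least since Ivan < Uma.
Only Orla has nothing below it, so Orla is the lowest age.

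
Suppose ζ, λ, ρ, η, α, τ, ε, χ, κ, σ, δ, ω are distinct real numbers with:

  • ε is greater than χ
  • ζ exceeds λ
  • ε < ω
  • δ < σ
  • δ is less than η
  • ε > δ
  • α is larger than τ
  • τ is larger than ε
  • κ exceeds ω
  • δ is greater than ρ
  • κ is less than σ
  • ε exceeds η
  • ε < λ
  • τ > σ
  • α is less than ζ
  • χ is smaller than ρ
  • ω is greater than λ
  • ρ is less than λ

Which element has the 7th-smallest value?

ω

Chaining the given pairs: χ < ρ < δ < η < ε < λ < ω < κ < σ < τ < α < ζ.
The 7th smallest is ω.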